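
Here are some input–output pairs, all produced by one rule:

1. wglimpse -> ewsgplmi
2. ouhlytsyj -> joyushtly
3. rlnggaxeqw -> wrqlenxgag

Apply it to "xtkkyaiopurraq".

qxatrkrkuypaoi

The pattern: take characters alternately from the front and the back (1st, last, 2nd, 2nd-last, ...), then swap each adjacent pair of characters (1↔2, 3↔4, ...).
On "xtkkyaiopurraq": the first step gives "xqtakrkryuapio", and the second then gives "qxatrkrkuypaoi".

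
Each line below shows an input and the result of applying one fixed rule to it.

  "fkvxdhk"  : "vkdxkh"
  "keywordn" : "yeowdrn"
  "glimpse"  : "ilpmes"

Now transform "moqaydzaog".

qoyazdoag

Each output is the input with this applied: delete the first character, then swap each adjacent pair of characters (1↔2, 3↔4, ...).
Doing the same to "moqaydzaog": "qoyazdoag".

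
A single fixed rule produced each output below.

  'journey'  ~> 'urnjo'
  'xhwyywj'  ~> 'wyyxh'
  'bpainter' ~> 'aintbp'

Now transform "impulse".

pulim

What's happening: delete the last 2 characters, then move the first 2 characters to the end (rotate left by 2).
Starting from "impulse": after the first operation, "impul"; after the second, "pulim".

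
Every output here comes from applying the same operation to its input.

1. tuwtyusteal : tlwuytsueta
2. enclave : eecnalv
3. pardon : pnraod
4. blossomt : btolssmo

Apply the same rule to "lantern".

The transformation: move the last character to the front, then swap each adjacent pair of characters (1↔2, 3↔4, ...).
On "lantern": the first step gives "nlanter", and the second then gives "lnnaetr".

lnnaetr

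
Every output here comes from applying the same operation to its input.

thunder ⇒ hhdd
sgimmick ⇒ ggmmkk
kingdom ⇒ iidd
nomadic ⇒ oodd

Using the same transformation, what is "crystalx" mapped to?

rrttxx

The transformation: keep one character in every 3, starting at position 2 (positions 2nd, 5th, 8th, ...), then double every character.
On "crystalx": the first step gives "rtx", and the second then gives "rrttxx".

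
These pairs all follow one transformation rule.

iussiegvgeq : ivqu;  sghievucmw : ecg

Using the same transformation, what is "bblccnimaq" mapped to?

The pattern: keep one character in every 3, starting at position 2 (positions 2nd, 5th, 8th, ...), then move the first character to the end.
Doing the same to "bblccnimaq": "cmb".

cmb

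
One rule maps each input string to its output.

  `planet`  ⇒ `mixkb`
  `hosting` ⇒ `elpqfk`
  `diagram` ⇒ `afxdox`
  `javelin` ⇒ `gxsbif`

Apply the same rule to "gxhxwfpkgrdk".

dueutcmhdoa

The transformation: delete the last character, then shift every letter 3 places backward in the alphabet (wrapping around).
Working it through for "gxhxwfpkgrdk": intermediate "gxhxwfpkgrd", final "dueutcmhdoa".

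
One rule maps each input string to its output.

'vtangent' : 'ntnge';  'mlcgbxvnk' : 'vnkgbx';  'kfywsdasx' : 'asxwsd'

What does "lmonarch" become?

chnar

Rule — delete the first 3 characters, then move the first 3 characters to the end (rotate left by 3).
"lmonarch" → "chnar".
(Check on "kfywsdasx": → "wsdasx" → "asxwsd" ✓)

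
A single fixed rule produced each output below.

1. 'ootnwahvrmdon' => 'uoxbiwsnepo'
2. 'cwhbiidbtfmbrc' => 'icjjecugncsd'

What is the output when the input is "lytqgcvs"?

urhdwt

Each output is the input with this applied: shift every letter 1 place forward in the alphabet (wrapping around), then delete the first 2 characters.
Starting from "lytqgcvs": after the first operation, "mzurhdwt"; after the second, "urhdwt".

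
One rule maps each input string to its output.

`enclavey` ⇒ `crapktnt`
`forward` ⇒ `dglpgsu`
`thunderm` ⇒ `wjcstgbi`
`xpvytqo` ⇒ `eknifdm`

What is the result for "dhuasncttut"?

The pattern: shift every letter 11 places backward in the alphabet (wrapping around), then move the first character to the end.
For "dhuasncttut", step one produces "swjphcriiji"; step two turns that into "wjphcriijis".

wjphcriijis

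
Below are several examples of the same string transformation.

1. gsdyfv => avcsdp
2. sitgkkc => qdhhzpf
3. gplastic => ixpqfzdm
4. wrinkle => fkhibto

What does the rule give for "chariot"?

xoflqze

Rule — shift every letter 3 places backward in the alphabet (wrapping around), then move the first 2 characters to the end (rotate left by 2).
Applying both steps to "chariot": "zexoflq", then "xoflqze".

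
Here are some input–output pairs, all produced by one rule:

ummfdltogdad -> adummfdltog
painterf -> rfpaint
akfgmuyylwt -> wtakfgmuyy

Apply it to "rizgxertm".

Each output is the input with this applied: move the last 3 characters to the front (rotate right by 3), then delete the first character.
Applying that to "rizgxertm" gives "tmrizgxe".

tmrizgxe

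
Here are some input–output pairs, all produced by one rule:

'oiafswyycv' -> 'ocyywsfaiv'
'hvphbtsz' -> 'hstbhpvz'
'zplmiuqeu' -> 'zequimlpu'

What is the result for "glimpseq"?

gespmilq

Rule — swap the first and last characters, then reverse the string.
"glimpseq" → "qlimpseg" → "gespmilq".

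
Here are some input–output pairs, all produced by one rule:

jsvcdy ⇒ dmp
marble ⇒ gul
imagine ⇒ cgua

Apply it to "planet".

jfu

What's happening: shift every letter 6 places backward in the alphabet (wrapping around), then delete the last 3 characters.
On "planet": the first step gives "jfuhyn", and the second then gives "jfu".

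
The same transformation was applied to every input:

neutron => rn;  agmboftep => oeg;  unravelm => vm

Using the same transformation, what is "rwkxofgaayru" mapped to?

oarw

Looking at the pairs, the operation is to move the first 2 characters to the end (rotate left by 2), then keep one character in every 3, starting at position 3 (positions 3rd, 6th, 9th, ...).
Starting from "rwkxofgaayru": after the first operation, "kxofgaayrurw"; after the second, "oarw".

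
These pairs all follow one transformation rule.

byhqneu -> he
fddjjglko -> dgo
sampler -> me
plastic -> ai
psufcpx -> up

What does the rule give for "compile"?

Rule — keep one character in every 3, starting at position 3 (positions 3rd, 6th, 9th, ...).
On "compile" that produces "ml".

ml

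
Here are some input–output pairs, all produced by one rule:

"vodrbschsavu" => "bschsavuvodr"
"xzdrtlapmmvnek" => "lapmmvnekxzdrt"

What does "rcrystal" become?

The pattern: swap the front and back halves of the string, then move the last 2 characters to the front (rotate right by 2).
"rcrystal" → "stalrcry" → "rystalrc".

rystalrc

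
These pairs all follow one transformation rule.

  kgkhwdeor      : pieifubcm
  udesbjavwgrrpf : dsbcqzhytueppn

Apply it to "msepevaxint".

Rule — shift every letter 2 places backward in the alphabet (wrapping around), then move the last character to the front.
On "msepevaxint": the first step gives "kqcnctyvglr", and the second then gives "rkqcnctyvgl".

rkqcnctyvgl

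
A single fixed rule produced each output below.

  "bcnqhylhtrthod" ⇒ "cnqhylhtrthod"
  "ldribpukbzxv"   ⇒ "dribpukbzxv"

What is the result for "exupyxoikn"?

xupyxoikn

The transformation: delete the first character.
Applying that to "exupyxoikn" gives "xupyxoikn".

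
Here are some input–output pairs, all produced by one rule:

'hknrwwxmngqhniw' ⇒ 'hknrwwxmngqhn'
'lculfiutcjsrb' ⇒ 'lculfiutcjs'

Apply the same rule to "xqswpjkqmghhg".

The pattern: delete the last 2 characters.
Doing the same to "xqswpjkqmghhg": "xqswpjkqmgh".

xqswpjkqmgh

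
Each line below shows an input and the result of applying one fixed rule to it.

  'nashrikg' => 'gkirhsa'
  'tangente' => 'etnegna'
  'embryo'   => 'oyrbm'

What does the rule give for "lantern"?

nretna

Each output is the input with this applied: reverse the string, then delete the last character.
For "lantern", step one produces "nretnal"; step two turns that into "nretna".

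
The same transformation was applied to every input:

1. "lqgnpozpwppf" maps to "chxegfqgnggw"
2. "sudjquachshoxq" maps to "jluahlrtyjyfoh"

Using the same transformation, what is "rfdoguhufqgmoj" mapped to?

iwufxlylwhxdfa

What's happening: shift every letter 9 places backward in the alphabet (wrapping around).
So "rfdoguhufqgmoj" becomes "iwufxlylwhxdfa".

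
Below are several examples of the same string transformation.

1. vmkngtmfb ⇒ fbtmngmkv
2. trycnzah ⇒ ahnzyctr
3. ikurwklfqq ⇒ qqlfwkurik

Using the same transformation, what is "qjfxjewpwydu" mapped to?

duwywpjefxqj

Looking at the pairs, the operation is to reverse the string, then swap each adjacent pair of characters (1↔2, 3↔4, ...).
Starting from "qjfxjewpwydu": after the first operation, "udywpwejxfjq"; after the second, "duwywpjefxqj".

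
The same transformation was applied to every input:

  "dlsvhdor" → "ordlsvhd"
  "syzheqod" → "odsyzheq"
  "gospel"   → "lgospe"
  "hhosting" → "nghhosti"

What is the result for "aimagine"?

neaimagi

In each case the input is transformed by: move the first 2 characters to the end (rotate left by 2), then swap the front and back halves of the string.
Starting from "aimagine": after the first operation, "magineai"; after the second, "neaimagi".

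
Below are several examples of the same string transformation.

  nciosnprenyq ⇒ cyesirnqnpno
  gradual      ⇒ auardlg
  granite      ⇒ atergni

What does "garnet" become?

atergn

The rule is to sort the characters into alphabetical order, then take characters alternately from the front and the back (1st, last, 2nd, 2nd-last, ...).
So "garnet" becomes "atergn".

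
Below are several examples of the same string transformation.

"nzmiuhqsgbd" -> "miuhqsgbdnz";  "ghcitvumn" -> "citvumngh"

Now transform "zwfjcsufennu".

Looking at the pairs, the operation is to move the first 2 characters to the end (rotate left by 2).
So "zwfjcsufennu" becomes "fjcsufennuzw".

fjcsufennuzw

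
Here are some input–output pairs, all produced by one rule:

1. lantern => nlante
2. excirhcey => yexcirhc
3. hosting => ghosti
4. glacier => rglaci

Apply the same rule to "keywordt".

tkeywor

What's happening: move the last character to the front, then delete the last character.
Starting from "keywordt": after the first operation, "tkeyword"; after the second, "tkeywor".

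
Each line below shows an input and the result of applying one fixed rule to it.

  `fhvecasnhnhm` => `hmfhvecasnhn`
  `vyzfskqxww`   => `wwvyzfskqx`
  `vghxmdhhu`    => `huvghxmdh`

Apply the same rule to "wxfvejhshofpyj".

yjwxfvejhshofp

Each output is the input with this applied: move the last 2 characters to the front (rotate right by 2).
Applying that to "wxfvejhshofpyj" gives "yjwxfvejhshofp".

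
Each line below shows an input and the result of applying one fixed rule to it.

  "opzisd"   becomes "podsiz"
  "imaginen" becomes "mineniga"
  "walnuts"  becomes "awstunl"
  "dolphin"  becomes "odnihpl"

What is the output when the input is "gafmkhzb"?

agbzhkmf

Rule — reverse the string, then move the last 2 characters to the front (rotate right by 2).
Starting from "gafmkhzb": after the first operation, "bzhkmfag"; after the second, "agbzhkmf".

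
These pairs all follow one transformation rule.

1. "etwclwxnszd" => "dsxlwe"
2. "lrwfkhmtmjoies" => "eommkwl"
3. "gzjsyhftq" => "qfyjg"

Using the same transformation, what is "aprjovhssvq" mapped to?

What's happening: keep every other character starting from the first (positions 1st, 3rd, 5th, ...), then reverse the string.
Working it through for "aprjovhssvq": intermediate "arohsq", final "qshora".

qshora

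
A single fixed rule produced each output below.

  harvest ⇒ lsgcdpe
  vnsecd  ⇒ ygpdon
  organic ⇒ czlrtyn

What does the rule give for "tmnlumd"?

xewyxfo

Looking at the pairs, the operation is to swap each adjacent pair of characters (1↔2, 3↔4, ...), then shift every letter 11 places forward in the alphabet (wrapping around).
Starting from "tmnlumd": after the first operation, "mtlnmud"; after the second, "xewyxfo".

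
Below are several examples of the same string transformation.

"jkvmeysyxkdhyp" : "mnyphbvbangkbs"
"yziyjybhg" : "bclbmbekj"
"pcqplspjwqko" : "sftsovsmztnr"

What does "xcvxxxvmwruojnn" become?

The pattern: shift every letter 3 places forward in the alphabet (wrapping around).
For "xcvxxxvmwruojnn" the result is "afyaaaypzuxrmqq".

afyaaaypzuxrmqq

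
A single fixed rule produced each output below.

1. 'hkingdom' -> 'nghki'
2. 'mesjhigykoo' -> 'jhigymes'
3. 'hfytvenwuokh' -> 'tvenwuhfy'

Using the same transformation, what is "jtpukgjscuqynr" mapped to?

Looking at the pairs, the operation is to delete the last 3 characters, then move the first 3 characters to the end (rotate left by 3).
For "jtpukgjscuqynr" the result is "ukgjscuqjtp".

ukgjscuqjtp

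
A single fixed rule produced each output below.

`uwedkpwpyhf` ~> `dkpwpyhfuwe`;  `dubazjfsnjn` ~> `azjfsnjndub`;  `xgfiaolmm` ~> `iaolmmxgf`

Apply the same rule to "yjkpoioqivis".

poioqivisyjk

Each output is the input with this applied: move the first 3 characters to the end (rotate left by 3).
On "yjkpoioqivis" that produces "poioqivisyjk".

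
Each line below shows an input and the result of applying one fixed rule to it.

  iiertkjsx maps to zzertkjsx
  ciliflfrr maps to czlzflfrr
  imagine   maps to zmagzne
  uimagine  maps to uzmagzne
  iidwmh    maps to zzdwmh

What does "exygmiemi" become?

exygmzemz

The pattern: replace every "i" with "z".
On "exygmiemi" that produces "exygmzemz".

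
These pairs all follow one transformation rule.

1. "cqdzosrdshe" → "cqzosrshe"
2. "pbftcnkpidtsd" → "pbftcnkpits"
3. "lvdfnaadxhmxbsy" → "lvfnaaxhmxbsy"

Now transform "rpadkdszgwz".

Each output is the input with this applied: remove every "d".
So "rpadkdszgwz" becomes "rpakszgwz".

rpakszgwz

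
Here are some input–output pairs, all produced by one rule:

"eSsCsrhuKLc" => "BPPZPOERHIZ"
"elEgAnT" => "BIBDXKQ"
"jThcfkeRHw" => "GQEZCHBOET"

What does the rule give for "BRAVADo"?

YOXSXAL

The rule is to shift every letter 3 places backward in the alphabet (wrapping around), then convert every letter to uppercase.
Starting from "BRAVADo": after the first operation, "YOXSXAl"; after the second, "YOXSXAL".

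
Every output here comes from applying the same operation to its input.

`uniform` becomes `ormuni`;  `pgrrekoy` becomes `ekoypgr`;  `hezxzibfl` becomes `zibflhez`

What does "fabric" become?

The transformation: move the first 3 characters to the end (rotate left by 3), then delete the first character.
For "fabric" the result is "icfab".
(Check on "hezxzibfl": → "xzibflhez" → "zibflhez" ✓)

icfab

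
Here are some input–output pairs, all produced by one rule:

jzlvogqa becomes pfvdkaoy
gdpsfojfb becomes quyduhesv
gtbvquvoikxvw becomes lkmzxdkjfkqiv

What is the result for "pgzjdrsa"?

The pattern: shift every letter 11 places backward in the alphabet (wrapping around), then reverse the string.
On "pgzjdrsa": the first step gives "evoysghp", and the second then gives "phgsyove".
(Check on "gtbvquvoikxvw": → "viqkfjkdxzmkl" → "lkmzxdkjfkqiv" ✓)

phgsyove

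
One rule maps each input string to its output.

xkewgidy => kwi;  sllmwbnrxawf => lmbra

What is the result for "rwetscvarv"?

wtca

The rule is to delete the last 2 characters, then keep every other character starting from the second (positions 2nd, 4th, 6th, ...).
For "rwetscvarv", step one produces "rwetscva"; step two turns that into "wtca".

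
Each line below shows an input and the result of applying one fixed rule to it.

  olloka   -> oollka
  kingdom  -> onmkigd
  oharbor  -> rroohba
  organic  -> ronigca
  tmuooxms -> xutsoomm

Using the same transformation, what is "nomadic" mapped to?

onmidca

The transformation: sort the characters into reverse alphabetical order.
Doing the same to "nomadic": "onmidca".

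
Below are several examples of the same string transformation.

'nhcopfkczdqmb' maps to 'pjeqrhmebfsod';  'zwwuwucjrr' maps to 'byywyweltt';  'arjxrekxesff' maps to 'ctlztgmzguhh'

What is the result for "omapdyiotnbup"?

In each case the input is transformed by: shift every letter 2 places forward in the alphabet (wrapping around).
For "omapdyiotnbup" the result is "qocrfakqvpdwr".

qocrfakqvpdwr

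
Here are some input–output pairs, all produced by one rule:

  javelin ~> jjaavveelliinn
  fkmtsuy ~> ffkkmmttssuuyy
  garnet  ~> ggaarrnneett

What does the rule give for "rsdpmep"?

rrssddppmmeepp

Rule — double every character.
On "rsdpmep" that produces "rrssddppmmeepp".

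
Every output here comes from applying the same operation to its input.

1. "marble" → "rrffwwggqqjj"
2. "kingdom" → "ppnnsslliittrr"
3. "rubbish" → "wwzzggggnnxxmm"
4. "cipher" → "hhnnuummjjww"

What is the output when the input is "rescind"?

wwjjxxhhnnssii

In each case the input is transformed by: double every character, then shift every letter 5 places forward in the alphabet (wrapping around).
For "rescind", step one produces "rreesscciinndd"; step two turns that into "wwjjxxhhnnssii".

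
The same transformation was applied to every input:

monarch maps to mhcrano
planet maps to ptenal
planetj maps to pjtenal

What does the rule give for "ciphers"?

csrehpi

What's happening: move the first character to the end, then reverse the string.
Applying both steps to "ciphers": "iphersc", then "csrehpi".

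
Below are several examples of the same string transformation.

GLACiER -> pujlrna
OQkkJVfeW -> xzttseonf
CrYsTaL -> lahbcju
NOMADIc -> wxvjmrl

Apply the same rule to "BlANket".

kujwtnc

Rule — shift every letter 9 places forward in the alphabet (wrapping around), then convert every letter to lowercase.
Applying both steps to "BlANket": "KuJWtnc", then "kujwtnc".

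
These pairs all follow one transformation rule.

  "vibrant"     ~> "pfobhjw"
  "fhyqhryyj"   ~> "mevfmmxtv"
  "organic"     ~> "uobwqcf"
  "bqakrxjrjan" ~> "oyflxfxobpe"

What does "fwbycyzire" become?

Looking at the pairs, the operation is to move the first 2 characters to the end (rotate left by 2), then shift every letter 12 places backward in the alphabet (wrapping around).
Working it through for "fwbycyzire": intermediate "bycyzirefw", final "pmqmnwfstk".

pmqmnwfstk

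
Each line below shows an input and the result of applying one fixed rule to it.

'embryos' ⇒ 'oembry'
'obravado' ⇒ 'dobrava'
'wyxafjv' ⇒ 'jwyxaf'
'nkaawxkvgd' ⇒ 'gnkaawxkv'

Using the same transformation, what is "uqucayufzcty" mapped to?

The rule is to delete the last character, then move the last character to the front.
Working it through for "uqucayufzcty": intermediate "uqucayufzct", final "tuqucayufzc".

tuqucayufzc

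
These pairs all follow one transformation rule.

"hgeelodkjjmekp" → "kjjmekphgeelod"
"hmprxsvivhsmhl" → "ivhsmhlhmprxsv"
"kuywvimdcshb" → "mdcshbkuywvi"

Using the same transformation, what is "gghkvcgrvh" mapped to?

Each output is the input with this applied: swap the front and back halves of the string.
"gghkvcgrvh" → "cgrvhgghkv".

cgrvhgghkv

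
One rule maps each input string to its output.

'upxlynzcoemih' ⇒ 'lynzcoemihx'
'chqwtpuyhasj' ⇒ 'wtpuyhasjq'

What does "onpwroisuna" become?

What's happening: delete the first 2 characters, then move the first character to the end.
For "onpwroisuna", step one produces "pwroisuna"; step two turns that into "wroisunap".
(Check on "upxlynzcoemih": → "xlynzcoemih" → "lynzcoemihx" ✓)

wroisunap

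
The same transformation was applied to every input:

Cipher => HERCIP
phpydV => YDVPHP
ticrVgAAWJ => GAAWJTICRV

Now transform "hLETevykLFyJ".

The pattern: swap the front and back halves of the string, then convert every letter to uppercase.
Working it through for "hLETevykLFyJ": intermediate "ykLFyJhLETev", final "YKLFYJHLETEV".

YKLFYJHLETEV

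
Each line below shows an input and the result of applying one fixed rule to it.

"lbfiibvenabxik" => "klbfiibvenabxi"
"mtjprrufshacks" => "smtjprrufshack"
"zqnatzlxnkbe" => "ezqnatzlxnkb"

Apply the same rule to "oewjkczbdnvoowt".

toewjkczbdnvoow

What's happening: move the last character to the front.
"oewjkczbdnvoowt" → "toewjkczbdnvoow".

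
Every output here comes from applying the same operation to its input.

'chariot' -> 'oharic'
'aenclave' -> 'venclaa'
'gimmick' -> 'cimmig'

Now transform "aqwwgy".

gqwwa

The rule is to delete the last character, then swap the first and last characters.
So "aqwwgy" becomes "gqwwa".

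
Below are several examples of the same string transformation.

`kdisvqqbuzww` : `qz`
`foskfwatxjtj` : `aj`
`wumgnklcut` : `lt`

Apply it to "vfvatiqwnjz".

Looking at the pairs, the operation is to keep one character in every 3, starting at position 1 (positions 1st, 4th, 7th, ...), then delete the first 2 characters.
Applying both steps to "vfvatiqwnjz": "vaqj", then "qj".

qj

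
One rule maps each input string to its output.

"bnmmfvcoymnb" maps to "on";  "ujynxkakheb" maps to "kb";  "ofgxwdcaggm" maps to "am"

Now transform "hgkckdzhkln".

hn

Looking at the pairs, the operation is to keep one character in every 3, starting at position 2 (positions 2nd, 5th, 8th, ...), then delete the first 2 characters.
For "hgkckdzhkln" the result is "hn".
(Check on "bnmmfvcoymnb": → "nfon" → "on" ✓)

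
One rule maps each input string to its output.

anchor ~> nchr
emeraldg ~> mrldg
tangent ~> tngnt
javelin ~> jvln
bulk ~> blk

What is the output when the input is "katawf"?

Looking at the pairs, the operation is to remove every vowel.
On "katawf" that produces "ktwf".

ktwf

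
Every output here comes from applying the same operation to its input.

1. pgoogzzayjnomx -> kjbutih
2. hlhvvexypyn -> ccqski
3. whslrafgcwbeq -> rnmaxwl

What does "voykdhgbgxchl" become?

Looking at the pairs, the operation is to shift every letter 5 places backward in the alphabet (wrapping around), then keep every other character starting from the first (positions 1st, 3rd, 5th, ...).
For "voykdhgbgxchl", step one produces "qjtfycbwbsxcg"; step two turns that into "qtybbxg".

qtybbxg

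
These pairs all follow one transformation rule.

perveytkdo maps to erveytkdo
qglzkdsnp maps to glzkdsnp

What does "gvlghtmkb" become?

Each output is the input with this applied: delete the first character.
Applying that to "gvlghtmkb" gives "vlghtmkb".

vlghtmkb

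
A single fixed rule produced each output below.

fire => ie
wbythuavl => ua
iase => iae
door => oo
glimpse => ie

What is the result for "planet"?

In each case the input is transformed by: keep only the vowels.
So "planet" becomes "ae".

ae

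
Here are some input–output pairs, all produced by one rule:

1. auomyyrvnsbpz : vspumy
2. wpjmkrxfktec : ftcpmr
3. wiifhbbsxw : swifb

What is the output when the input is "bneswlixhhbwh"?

Each output is the input with this applied: keep every other character starting from the second (positions 2nd, 4th, 6th, ...), then move the first 3 characters to the end (rotate left by 3).
On "bneswlixhhbwh": the first step gives "nslxhw", and the second then gives "xhwnsl".

xhwnsl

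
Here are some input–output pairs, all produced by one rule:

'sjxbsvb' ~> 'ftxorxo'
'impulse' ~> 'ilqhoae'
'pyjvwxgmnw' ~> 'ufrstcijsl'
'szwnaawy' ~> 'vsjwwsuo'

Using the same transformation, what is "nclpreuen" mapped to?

yhlnaqajj

The pattern: shift every letter 4 places backward in the alphabet (wrapping around), then move the first character to the end.
Working it through for "nclpreuen": intermediate "jyhlnaqaj", final "yhlnaqajj".
(Check on "szwnaawy": → "ovsjwwsu" → "vsjwwsuo" ✓)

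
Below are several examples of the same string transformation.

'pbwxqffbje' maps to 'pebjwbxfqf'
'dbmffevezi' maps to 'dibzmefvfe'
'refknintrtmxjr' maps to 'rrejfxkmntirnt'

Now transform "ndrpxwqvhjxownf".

nfdnrwpoxxwjqhv

In each case the input is transformed by: take characters alternately from the front and the back (1st, last, 2nd, 2nd-last, ...).
For "ndrpxwqvhjxownf" the result is "nfdnrwpoxxwjqhv".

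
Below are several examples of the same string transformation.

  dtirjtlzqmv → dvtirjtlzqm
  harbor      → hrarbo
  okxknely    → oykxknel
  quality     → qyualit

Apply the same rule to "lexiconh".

Each output is the input with this applied: swap the first and last characters, then move the last character to the front.
Starting from "lexiconh": after the first operation, "hexiconl"; after the second, "lhexicon".

lhexicon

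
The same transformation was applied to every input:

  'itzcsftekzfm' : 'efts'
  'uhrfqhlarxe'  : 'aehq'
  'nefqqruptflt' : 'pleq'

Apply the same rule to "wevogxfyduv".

Each output is the input with this applied: keep one character in every 3, starting at position 2 (positions 2nd, 5th, 8th, ...), then move the first 2 characters to the end (rotate left by 2).
Starting from "wevogxfyduv": after the first operation, "egyv"; after the second, "yveg".
(Check on "nefqqruptflt": → "eqpl" → "pleq" ✓)

yveg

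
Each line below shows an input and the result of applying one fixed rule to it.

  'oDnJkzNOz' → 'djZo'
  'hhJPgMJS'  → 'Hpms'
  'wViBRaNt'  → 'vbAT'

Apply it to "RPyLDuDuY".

plUU

The rule is to flip the case of every letter, then keep every other character starting from the second (positions 2nd, 4th, 6th, ...).
"RPyLDuDuY" → "rpYldUdUy" → "plUU".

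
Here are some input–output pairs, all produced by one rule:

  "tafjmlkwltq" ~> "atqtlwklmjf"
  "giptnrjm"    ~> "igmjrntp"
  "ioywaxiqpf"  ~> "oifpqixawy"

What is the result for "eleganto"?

Rule — move the first 2 characters to the end (rotate left by 2), then reverse the string.
Applying both steps to "eleganto": "egantoel", then "leotnage".

leotnage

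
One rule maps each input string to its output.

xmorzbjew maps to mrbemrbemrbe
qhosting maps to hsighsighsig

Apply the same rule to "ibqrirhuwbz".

The transformation: keep every other character starting from the second (positions 2nd, 4th, 6th, ...), then write the whole string 3 times in a row.
Applying both steps to "ibqrirhuwbz": "brrub", then "brrubbrrubbrrub".

brrubbrrubbrrub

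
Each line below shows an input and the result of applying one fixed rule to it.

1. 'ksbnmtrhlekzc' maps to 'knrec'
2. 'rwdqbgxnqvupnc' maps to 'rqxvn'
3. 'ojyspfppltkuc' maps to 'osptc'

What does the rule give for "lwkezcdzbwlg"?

Each output is the input with this applied: keep one character in every 3, starting at position 1 (positions 1st, 4th, 7th, ...).
Doing the same to "lwkezcdzbwlg": "ledw".

ledw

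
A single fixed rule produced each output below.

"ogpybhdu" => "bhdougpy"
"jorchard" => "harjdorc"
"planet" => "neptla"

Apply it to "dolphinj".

hindjolp

What's happening: swap the first and last characters, then swap the front and back halves of the string.
Applying both steps to "dolphinj": "jolphind", then "hindjolp".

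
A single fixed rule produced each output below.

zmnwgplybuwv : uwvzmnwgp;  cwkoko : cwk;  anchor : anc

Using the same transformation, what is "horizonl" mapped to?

The rule is to swap the front and back halves of the string, then delete the first 3 characters.
On "horizonl": the first step gives "zonlhori", and the second then gives "lhori".

lhori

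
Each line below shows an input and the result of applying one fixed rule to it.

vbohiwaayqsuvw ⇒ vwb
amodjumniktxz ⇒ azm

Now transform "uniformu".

uun

Looking at the pairs, the operation is to take characters alternately from the front and the back (1st, last, 2nd, 2nd-last, ...), then keep only the first 3 characters.
"uniformu" → "uun".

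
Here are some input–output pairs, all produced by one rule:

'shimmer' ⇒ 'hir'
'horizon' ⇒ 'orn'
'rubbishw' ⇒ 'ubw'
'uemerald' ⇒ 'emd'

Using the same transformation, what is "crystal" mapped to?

ryl

Rule — swap each adjacent pair of characters (1↔2, 3↔4, ...), then keep one character in every 3, starting at position 1 (positions 1st, 4th, 7th, ...).
Starting from "crystal": after the first operation, "rcsyatl"; after the second, "ryl".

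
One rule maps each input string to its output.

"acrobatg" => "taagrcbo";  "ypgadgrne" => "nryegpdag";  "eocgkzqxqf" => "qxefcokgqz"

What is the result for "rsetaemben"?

ebrnesatme

What's happening: move the last 3 characters to the front (rotate right by 3), then swap each adjacent pair of characters (1↔2, 3↔4, ...).
Working it through for "rsetaemben": intermediate "benrsetaem", final "ebrnesatme".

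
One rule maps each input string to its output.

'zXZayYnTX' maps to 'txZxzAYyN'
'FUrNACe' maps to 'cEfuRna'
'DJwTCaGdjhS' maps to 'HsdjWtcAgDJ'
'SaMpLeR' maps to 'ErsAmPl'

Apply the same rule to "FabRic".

ICfABr

What's happening: move the last 2 characters to the front (rotate right by 2), then flip the case of every letter.
Applying both steps to "FabRic": "icFabR", then "ICfABr".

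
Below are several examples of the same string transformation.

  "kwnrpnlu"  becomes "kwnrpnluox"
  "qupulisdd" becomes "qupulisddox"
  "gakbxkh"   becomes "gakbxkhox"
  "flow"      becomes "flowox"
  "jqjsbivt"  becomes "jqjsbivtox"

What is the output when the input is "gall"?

gallox

Looking at the pairs, the operation is to append "ox".
Doing the same to "gall": "gallox".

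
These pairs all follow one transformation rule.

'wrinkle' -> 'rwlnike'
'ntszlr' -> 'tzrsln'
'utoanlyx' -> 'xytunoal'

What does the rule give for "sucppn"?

suppcn

What's happening: sort the characters into reverse alphabetical order, then swap each adjacent pair of characters (1↔2, 3↔4, ...).
Applying both steps to "sucppn": "usppnc", then "suppcn".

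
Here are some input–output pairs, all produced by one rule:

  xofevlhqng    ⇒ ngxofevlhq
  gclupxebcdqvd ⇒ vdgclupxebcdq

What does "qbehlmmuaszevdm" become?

What's happening: move the last 2 characters to the front (rotate right by 2).
Applying that to "qbehlmmuaszevdm" gives "dmqbehlmmuaszev".

dmqbehlmmuaszev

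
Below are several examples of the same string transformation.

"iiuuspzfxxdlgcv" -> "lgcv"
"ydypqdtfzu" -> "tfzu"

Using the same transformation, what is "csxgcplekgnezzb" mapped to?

ezzb

Each output is the input with this applied: keep only the last 4 characters.
"csxgcplekgnezzb" → "ezzb".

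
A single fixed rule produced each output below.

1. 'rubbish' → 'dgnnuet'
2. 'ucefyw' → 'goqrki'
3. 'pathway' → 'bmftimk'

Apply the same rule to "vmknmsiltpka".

hywzyeuxfbwm

The pattern: shift every letter 12 places forward in the alphabet (wrapping around).
Applying that to "vmknmsiltpka" gives "hywzyeuxfbwm".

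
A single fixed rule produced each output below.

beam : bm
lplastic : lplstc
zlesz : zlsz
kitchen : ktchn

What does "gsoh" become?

The pattern: remove every vowel.
Doing the same to "gsoh": "gsh".

gsh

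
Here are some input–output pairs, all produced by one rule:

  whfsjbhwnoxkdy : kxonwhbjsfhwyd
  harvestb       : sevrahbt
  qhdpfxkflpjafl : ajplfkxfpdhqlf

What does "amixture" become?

Looking at the pairs, the operation is to move the last 2 characters to the front (rotate right by 2), then reverse the string.
So "amixture" becomes "utximaer".

utximaer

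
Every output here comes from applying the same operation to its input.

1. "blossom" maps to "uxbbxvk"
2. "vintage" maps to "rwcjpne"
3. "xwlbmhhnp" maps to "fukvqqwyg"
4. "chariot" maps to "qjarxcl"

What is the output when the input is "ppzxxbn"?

Looking at the pairs, the operation is to shift every letter 9 places forward in the alphabet (wrapping around), then move the first character to the end.
For "ppzxxbn", step one produces "yyiggkw"; step two turns that into "yiggkwy".

yiggkwy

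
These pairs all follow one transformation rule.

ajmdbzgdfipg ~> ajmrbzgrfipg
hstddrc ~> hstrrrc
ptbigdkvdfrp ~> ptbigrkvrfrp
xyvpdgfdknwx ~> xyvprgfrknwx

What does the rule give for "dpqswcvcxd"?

Looking at the pairs, the operation is to replace every "d" with "r".
On "dpqswcvcxd" that produces "rpqswcvcxr".

rpqswcvcxr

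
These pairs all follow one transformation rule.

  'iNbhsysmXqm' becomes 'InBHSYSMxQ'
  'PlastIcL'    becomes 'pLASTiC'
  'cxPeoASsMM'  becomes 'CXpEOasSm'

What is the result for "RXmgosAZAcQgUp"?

Rule — flip the case of every letter, then delete the last character.
For "RXmgosAZAcQgUp" the result is "rxMGOSazaCqGu".

rxMGOSazaCqGu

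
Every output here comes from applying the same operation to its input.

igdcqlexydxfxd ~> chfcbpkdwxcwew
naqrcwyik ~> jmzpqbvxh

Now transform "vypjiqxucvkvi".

Each output is the input with this applied: move the last character to the front, then shift every letter 1 place backward in the alphabet (wrapping around).
On "vypjiqxucvkvi": the first step gives "ivypjiqxucvkv", and the second then gives "huxoihpwtbuju".

huxoihpwtbuju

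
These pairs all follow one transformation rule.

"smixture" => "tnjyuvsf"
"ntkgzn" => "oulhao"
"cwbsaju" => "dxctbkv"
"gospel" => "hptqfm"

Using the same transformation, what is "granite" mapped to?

The transformation: shift every letter 1 place forward in the alphabet (wrapping around).
On "granite" that produces "hsbojuf".

hsbojuf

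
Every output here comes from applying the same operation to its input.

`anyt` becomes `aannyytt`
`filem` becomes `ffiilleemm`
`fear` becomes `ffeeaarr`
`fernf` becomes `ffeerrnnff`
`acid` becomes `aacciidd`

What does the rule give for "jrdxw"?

The rule is to double every character.
Applying that to "jrdxw" gives "jjrrddxxww".

jjrrddxxww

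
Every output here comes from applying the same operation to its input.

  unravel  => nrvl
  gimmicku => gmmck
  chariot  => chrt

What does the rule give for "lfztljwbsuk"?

lfztljwbsk

The rule is to remove every vowel.
Doing the same to "lfztljwbsuk": "lfztljwbsk".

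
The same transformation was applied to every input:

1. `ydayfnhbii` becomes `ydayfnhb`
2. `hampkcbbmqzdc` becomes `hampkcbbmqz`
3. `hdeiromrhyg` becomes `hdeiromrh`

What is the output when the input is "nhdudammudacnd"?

Rule — delete the last 2 characters.
Applying that to "nhdudammudacnd" gives "nhdudammudac".

nhdudammudac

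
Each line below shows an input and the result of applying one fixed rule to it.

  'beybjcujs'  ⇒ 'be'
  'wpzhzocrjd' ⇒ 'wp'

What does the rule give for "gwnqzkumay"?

In each case the input is transformed by: keep only the first 2 characters.
"gwnqzkumay" → "gw".

gw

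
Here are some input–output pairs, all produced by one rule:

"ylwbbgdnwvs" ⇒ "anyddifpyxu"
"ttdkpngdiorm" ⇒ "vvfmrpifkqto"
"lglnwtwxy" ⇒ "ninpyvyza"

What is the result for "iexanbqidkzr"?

The transformation: shift every letter 2 places forward in the alphabet (wrapping around).
"iexanbqidkzr" → "kgzcpdskfmbt".

kgzcpdskfmbt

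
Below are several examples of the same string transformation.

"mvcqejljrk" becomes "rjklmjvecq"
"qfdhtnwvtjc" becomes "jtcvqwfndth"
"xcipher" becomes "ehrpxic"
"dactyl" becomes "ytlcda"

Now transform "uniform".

Looking at the pairs, the operation is to move the last 2 characters to the front (rotate right by 2), then take characters alternately from the front and the back (1st, last, 2nd, 2nd-last, ...).
"uniform" → "romfuin".

romfuin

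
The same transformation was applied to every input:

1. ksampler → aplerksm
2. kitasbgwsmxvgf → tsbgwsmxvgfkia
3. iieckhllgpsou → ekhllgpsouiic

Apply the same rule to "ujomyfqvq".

The pattern: move the first 3 characters to the end (rotate left by 3), then swap the first and last characters.
Doing the same to "ujomyfqvq": "oyfqvqujm".

oyfqvqujm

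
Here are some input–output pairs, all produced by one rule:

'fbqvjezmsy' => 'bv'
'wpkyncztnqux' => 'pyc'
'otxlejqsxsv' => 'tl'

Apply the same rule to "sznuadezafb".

The rule is to keep every other character starting from the second (positions 2nd, 4th, 6th, ...), then delete the last 3 characters.
On "sznuadezafb": the first step gives "zudzf", and the second then gives "zu".

zu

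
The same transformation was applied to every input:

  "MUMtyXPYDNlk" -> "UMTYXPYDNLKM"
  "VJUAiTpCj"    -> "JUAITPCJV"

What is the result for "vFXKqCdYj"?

FXKQCDYJV

In each case the input is transformed by: move the first character to the end, then convert every letter to uppercase.
Applying both steps to "vFXKqCdYj": "FXKqCdYjv", then "FXKQCDYJV".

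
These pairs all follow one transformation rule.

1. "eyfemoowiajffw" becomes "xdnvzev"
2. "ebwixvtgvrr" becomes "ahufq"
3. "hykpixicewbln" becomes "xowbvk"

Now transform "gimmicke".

hlbd

What's happening: shift every letter 1 place backward in the alphabet (wrapping around), then keep every other character starting from the second (positions 2nd, 4th, 6th, ...).
"gimmicke" → "fhllhbjd" → "hlbd".
(Check on "ebwixvtgvrr": → "davhwusfuqq" → "ahufq" ✓)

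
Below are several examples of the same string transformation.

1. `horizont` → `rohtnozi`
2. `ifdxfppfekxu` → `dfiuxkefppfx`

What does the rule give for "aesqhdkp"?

seapkdhq

In each case the input is transformed by: move the first 3 characters to the end (rotate left by 3), then reverse the string.
On "aesqhdkp": the first step gives "qhdkpaes", and the second then gives "seapkdhq".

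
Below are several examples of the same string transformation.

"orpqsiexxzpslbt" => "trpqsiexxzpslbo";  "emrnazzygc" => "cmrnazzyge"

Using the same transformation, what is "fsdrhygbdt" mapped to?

The pattern: swap the first and last characters.
On "fsdrhygbdt" that produces "tsdrhygbdf".

tsdrhygbdf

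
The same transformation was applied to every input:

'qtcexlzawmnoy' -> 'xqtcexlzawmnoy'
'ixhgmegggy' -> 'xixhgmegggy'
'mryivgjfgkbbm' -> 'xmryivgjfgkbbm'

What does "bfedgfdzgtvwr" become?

What's happening: prepend "x".
On "bfedgfdzgtvwr" that produces "xbfedgfdzgtvwr".

xbfedgfdzgtvwr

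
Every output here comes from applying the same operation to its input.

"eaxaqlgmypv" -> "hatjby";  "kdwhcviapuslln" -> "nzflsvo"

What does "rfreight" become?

uulk

The pattern: keep every other character starting from the first (positions 1st, 3rd, 5th, ...), then shift every letter 3 places forward in the alphabet (wrapping around).
Starting from "rfreight": after the first operation, "rrih"; after the second, "uulk".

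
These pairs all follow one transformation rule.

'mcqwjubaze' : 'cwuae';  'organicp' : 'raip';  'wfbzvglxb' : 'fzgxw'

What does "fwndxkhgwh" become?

wdkgh

Each output is the input with this applied: move the first character to the end, then keep every other character starting from the first (positions 1st, 3rd, 5th, ...).
Applying that to "fwndxkhgwh" gives "wdkgh".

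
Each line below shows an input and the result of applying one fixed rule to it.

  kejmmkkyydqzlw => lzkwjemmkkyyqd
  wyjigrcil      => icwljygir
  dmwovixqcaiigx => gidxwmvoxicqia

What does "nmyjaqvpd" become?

pvndymajq

The transformation: move the last 3 characters to the front (rotate right by 3), then swap each adjacent pair of characters (1↔2, 3↔4, ...).
"nmyjaqvpd" → "vpdnmyjaq" → "pvndymajq".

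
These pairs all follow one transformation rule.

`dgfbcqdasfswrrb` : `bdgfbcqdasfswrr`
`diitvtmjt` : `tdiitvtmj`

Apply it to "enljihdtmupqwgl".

lenljihdtmupqwg

Looking at the pairs, the operation is to move the last character to the front.
On "enljihdtmupqwgl" that produces "lenljihdtmupqwg".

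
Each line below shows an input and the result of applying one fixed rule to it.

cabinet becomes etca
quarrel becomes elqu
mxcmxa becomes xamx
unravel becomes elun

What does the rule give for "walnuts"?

tswa

The transformation: move the first 2 characters to the end (rotate left by 2), then keep only the last 4 characters.
Starting from "walnuts": after the first operation, "lnutswa"; after the second, "tswa".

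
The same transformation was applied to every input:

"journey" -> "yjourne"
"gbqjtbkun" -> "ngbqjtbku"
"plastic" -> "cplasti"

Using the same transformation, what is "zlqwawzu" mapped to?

Looking at the pairs, the operation is to move the last character to the front.
So "zlqwawzu" becomes "uzlqwawz".

uzlqwawz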